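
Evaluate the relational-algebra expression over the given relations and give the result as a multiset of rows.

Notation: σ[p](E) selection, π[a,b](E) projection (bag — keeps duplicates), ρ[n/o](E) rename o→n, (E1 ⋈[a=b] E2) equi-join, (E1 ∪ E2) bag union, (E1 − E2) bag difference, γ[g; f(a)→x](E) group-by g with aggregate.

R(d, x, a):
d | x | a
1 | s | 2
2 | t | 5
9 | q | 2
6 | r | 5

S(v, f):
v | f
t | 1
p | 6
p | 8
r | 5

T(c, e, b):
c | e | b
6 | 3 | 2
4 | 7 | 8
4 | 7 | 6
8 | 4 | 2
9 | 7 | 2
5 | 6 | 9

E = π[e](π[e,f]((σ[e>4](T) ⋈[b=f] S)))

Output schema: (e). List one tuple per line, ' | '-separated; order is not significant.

Subexpression sizes:
  T → 6
  σ[e>4](T) → 4
  S → 4
  (σ[e>4](T) ⋈[b=f] S) → 2
  π[e,f]((σ[e>4](T) ⋈[b=f] S)) → 2
  π[e](π[e,f]((σ[e>4](T) ⋈[b=f] S))) → 2

== RESULT ==
e
7
7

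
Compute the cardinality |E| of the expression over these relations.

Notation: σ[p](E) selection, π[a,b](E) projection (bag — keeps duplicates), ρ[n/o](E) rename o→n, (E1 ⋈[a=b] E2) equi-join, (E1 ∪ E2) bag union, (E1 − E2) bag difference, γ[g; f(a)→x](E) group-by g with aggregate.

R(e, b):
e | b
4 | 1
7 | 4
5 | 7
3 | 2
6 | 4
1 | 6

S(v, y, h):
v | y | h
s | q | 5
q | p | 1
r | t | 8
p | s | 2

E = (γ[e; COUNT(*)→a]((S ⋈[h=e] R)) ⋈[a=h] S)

Per-node cardinality:
  S → 4
  R → 6
  (S ⋈[h=e] R) → 2
  γ[e; COUNT(*)→a]((S ⋈[h=e] R)) → 2
  S → 4
  (γ[e; COUNT(*)→a]((S ⋈[h=e] R)) ⋈[a=h] S) → 2

|E| = 2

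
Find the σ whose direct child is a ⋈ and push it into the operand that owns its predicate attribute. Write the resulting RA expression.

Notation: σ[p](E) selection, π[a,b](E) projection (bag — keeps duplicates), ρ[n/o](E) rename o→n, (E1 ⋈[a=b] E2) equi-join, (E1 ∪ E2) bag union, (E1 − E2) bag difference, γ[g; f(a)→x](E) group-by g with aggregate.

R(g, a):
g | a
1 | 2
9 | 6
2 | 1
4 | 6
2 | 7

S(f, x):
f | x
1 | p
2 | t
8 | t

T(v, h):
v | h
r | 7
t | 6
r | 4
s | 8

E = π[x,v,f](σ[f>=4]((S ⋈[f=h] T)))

σ filters on f, owned by the left side.
E' = π[x,v,f]((σ[f>=4](S) ⋈[f=h] T))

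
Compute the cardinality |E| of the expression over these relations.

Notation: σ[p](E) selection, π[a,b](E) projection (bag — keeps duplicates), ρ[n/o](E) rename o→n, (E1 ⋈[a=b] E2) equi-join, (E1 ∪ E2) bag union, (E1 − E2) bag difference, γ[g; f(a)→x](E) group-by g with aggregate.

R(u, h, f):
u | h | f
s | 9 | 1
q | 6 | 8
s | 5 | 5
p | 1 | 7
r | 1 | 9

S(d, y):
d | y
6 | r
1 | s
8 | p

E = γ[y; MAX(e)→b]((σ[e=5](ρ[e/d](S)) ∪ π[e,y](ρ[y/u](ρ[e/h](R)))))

Row counts bottom-up:
  S → 3
  ρ[e/d](S) → 3
  σ[e=5](ρ[e/d](S)) → 0
  R → 5
  ρ[e/h](R) → 5
  ρ[y/u](ρ[e/h](R)) → 5
  π[e,y](ρ[y/u](ρ[e/h](R))) → 5
  (σ[e=5](ρ[e/d](S)) ∪ π[e,y](ρ[y/u](ρ[e/h](R)))) → 5
  γ[y; MAX(e)→b]((σ[e=5](ρ[e/d](S)) ∪ π[e,y](ρ[y/u](ρ[e/h](R))))) → 4

|E| = 4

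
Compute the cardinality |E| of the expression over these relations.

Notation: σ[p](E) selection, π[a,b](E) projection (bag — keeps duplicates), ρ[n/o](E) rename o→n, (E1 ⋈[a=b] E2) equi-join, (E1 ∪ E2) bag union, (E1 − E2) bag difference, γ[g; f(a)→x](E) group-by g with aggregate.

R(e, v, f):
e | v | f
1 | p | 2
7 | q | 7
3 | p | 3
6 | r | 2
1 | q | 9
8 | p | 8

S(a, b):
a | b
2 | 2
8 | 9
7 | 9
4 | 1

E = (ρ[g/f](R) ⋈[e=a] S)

Subexpression sizes:
  R → 6
  ρ[g/f](R) → 6
  S → 4
  (ρ[g/f](R) ⋈[e=a] S) → 2

|E| = 2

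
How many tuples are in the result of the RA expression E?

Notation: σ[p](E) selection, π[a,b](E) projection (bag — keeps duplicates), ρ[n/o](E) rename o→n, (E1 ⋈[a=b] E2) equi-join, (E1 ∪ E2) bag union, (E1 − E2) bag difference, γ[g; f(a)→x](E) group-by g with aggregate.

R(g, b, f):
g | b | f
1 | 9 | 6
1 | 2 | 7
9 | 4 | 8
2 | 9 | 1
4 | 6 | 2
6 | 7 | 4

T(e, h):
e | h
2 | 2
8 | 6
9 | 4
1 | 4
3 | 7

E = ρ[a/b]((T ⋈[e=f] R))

Per-node cardinality:
  T → 5
  R → 6
  (T ⋈[e=f] R) → 3
  ρ[a/b]((T ⋈[e=f] R)) → 3

|E| = 3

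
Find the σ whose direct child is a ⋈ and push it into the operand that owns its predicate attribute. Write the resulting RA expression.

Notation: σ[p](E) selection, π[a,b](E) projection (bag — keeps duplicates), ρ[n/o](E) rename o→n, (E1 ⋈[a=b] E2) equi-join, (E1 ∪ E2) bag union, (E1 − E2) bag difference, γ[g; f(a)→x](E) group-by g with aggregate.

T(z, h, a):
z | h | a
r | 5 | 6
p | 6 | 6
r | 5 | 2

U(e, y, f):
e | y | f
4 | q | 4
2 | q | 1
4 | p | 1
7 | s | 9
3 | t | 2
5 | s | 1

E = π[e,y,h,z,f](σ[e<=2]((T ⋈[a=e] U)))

σ filters on e, owned by the right side.
E' = π[e,y,h,z,f]((T ⋈[a=e] σ[e<=2](U)))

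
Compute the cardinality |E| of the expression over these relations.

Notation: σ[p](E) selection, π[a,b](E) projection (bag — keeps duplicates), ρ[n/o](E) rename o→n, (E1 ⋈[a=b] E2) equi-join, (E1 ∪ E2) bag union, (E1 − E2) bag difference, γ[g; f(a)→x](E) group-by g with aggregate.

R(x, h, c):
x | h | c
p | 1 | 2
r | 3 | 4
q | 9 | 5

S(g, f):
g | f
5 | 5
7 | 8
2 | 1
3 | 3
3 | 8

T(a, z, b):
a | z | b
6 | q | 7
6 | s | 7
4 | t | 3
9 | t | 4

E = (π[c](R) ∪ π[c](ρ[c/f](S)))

Per-node cardinality:
  R → 3
  π[c](R) → 3
  S → 5
  ρ[c/f](S) → 5
  π[c](ρ[c/f](S)) → 5
  (π[c](R) ∪ π[c](ρ[c/f](S))) → 8

|E| = 8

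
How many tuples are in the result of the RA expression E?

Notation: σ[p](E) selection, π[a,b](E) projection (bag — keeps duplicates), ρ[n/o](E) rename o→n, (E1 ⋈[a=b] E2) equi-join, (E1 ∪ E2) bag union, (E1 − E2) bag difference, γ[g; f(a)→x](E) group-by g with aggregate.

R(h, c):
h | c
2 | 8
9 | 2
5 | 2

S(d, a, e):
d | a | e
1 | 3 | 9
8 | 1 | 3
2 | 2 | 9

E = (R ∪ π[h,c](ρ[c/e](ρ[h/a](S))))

Subexpression sizes:
  R → 3
  S → 3
  ρ[h/a](S) → 3
  ρ[c/e](ρ[h/a](S)) → 3
  π[h,c](ρ[c/e](ρ[h/a](S))) → 3
  (R ∪ π[h,c](ρ[c/e](ρ[h/a](S)))) → 6

|E| = 6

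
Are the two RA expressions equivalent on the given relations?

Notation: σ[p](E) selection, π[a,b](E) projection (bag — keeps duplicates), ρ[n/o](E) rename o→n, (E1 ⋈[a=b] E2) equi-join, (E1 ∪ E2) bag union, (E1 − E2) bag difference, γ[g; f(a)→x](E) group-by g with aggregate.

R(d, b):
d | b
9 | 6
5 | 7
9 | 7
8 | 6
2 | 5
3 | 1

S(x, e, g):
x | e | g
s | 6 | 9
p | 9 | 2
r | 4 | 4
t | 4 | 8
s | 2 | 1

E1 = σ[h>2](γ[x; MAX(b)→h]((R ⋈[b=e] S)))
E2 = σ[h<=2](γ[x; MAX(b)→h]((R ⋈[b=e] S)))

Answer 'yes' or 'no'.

E1 per-node cardinality:
  R → 6
  S → 5
  (R ⋈[b=e] S) → 2
  γ[x; MAX(b)→h]((R ⋈[b=e] S)) → 1
  σ[h>2](γ[x; MAX(b)→h]((R ⋈[b=e] S))) → 1
E2 per-node cardinality:
  R → 6
  S → 5
  (R ⋈[b=e] S) → 2
  γ[x; MAX(b)→h]((R ⋈[b=e] S)) → 1
  σ[h<=2](γ[x; MAX(b)→h]((R ⋈[b=e] S))) → 0

E1 result:
x | h
s | 6
E2 result:
x | h
(0 rows)
Witness: ('s', 6) appears 1× in E1 but 0× in E2.

no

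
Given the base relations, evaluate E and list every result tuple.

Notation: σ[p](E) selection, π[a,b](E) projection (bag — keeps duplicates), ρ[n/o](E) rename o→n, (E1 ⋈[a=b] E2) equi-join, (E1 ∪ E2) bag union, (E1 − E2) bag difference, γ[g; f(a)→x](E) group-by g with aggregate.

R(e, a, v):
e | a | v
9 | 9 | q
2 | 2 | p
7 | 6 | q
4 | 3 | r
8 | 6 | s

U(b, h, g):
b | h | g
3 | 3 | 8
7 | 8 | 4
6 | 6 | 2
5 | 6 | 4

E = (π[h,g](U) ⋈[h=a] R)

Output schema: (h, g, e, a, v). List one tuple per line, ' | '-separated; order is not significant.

Row counts bottom-up:
  U → 4
  π[h,g](U) → 4
  R → 5
  (π[h,g](U) ⋈[h=a] R) → 5

== RESULT ==
h | g | e | a | v
3 | 8 | 4 | 3 | r
6 | 2 | 7 | 6 | q
6 | 2 | 8 | 6 | s
6 | 4 | 7 | 6 | q
6 | 4 | 8 | 6 | s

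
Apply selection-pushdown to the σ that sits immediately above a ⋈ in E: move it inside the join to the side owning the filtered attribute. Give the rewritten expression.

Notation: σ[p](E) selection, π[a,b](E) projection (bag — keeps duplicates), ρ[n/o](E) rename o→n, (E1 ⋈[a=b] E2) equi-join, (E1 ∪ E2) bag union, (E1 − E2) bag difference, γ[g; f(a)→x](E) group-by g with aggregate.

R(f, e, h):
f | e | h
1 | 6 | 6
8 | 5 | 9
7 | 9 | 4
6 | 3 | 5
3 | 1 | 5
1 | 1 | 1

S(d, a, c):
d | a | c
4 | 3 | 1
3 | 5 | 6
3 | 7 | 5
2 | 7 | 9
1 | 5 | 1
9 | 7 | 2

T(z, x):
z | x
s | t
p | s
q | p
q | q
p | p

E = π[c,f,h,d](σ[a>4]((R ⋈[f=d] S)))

σ filters on a, owned by the right side.
E' = π[c,f,h,d]((R ⋈[f=d] σ[a>4](S)))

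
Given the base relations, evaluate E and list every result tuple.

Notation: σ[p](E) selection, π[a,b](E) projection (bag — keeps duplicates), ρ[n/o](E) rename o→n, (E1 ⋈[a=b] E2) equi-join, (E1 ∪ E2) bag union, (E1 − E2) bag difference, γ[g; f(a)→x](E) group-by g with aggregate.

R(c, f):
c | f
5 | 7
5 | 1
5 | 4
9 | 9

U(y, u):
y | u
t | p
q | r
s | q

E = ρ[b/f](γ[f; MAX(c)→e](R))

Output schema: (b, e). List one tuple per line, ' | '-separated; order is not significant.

Per-node cardinality:
  R → 4
  γ[f; MAX(c)→e](R) → 4
  ρ[b/f](γ[f; MAX(c)→e](R)) → 4

== RESULT ==
b | e
1 | 5
4 | 5
7 | 5
9 | 9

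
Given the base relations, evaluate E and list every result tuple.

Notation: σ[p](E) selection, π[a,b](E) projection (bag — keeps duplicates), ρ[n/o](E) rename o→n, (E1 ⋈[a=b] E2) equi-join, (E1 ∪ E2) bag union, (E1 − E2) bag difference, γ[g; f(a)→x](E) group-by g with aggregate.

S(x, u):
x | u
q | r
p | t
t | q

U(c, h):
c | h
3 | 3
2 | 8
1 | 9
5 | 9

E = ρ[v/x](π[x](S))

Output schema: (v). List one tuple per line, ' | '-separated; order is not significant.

Row counts bottom-up:
  S → 3
  π[x](S) → 3
  ρ[v/x](π[x](S)) → 3

== RESULT ==
v
p
q
t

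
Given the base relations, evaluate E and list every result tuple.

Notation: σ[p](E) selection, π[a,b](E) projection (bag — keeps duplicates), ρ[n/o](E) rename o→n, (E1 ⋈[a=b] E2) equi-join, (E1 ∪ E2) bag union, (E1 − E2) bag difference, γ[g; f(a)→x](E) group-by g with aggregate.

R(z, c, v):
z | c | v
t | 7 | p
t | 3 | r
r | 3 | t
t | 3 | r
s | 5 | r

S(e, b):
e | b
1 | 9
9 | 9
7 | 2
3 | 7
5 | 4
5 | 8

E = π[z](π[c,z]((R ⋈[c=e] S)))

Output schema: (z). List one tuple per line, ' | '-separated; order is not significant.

Subexpression sizes:
  R → 5
  S → 6
  (R ⋈[c=e] S) → 6
  π[c,z]((R ⋈[c=e] S)) → 6
  π[z](π[c,z]((R ⋈[c=e] S))) → 6

== RESULT ==
z
r
s
s
t
t
t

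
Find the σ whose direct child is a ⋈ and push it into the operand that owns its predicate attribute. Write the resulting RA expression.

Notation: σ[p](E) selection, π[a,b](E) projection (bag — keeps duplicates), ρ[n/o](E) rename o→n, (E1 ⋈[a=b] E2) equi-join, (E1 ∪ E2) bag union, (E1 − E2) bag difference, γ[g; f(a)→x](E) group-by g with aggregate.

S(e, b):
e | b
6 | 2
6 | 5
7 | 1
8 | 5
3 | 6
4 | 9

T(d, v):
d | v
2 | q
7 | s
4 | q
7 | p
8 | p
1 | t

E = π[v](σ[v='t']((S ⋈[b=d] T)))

σ filters on v, owned by the right side.
E' = π[v]((S ⋈[b=d] σ[v='t'](T)))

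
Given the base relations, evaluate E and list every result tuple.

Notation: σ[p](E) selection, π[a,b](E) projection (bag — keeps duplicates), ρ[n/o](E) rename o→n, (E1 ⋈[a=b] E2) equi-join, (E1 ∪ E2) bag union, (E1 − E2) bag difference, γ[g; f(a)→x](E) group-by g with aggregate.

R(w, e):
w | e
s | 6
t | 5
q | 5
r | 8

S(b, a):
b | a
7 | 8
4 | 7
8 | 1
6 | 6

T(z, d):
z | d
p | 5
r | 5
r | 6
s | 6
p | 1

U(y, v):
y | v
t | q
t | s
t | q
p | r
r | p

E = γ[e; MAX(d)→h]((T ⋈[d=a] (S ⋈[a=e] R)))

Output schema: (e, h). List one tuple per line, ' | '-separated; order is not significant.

Stepwise |·|:
  T → 5
  S → 4
  R → 4
  (S ⋈[a=e] R) → 2
  (T ⋈[d=a] (S ⋈[a=e] R)) → 2
  γ[e; MAX(d)→h]((T ⋈[d=a] (S ⋈[a=e] R))) → 1

== RESULT ==
e | h
6 | 6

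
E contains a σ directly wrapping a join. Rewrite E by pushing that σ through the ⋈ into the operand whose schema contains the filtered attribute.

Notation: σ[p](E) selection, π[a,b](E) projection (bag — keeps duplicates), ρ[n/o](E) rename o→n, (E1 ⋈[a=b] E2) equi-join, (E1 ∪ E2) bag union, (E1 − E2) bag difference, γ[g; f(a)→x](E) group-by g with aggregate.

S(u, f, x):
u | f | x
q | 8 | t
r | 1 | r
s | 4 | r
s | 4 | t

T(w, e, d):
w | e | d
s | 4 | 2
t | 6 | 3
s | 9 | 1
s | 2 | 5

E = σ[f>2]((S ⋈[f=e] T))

σ filters on f, owned by the left side.
E' = (σ[f>2](S) ⋈[f=e] T)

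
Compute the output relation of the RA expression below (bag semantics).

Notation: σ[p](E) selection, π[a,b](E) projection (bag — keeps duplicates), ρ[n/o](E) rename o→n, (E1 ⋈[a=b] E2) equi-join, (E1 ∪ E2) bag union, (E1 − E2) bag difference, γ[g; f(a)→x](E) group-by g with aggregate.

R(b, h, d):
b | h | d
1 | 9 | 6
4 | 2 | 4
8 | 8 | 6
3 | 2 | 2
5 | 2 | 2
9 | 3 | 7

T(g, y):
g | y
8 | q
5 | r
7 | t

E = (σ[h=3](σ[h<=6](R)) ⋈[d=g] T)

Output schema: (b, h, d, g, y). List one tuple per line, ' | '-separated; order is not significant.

Per-node cardinality:
  R → 6
  σ[h<=6](R) → 4
  σ[h=3](σ[h<=6](R)) → 1
  T → 3
  (σ[h=3](σ[h<=6](R)) ⋈[d=g] T) → 1

== RESULT ==
b | h | d | g | y
9 | 3 | 7 | 7 | t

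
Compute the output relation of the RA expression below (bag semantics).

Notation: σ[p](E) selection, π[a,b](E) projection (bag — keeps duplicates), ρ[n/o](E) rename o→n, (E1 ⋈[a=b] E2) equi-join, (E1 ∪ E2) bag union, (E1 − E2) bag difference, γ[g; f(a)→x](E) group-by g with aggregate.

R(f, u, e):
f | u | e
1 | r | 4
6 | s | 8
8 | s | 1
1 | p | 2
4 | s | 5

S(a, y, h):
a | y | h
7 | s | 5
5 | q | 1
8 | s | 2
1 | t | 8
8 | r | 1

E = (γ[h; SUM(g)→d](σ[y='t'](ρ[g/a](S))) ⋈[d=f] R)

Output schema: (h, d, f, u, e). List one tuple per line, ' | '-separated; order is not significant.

Row counts bottom-up:
  S → 5
  ρ[g/a](S) → 5
  σ[y='t'](ρ[g/a](S)) → 1
  γ[h; SUM(g)→d](σ[y='t'](ρ[g/a](S))) → 1
  R → 5
  (γ[h; SUM(g)→d](σ[y='t'](ρ[g/a](S))) ⋈[d=f] R) → 2

== RESULT ==
h | d | f | u | e
8 | 1 | 1 | p | 2
8 | 1 | 1 | r | 4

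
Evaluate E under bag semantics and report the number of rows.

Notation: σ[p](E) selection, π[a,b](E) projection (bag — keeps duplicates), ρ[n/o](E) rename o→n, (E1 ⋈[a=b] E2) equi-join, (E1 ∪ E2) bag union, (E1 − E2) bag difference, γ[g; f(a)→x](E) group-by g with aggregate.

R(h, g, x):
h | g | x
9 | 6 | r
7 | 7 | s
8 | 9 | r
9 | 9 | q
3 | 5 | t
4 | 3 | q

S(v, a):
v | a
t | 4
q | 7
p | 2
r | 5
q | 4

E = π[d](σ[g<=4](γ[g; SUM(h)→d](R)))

Per-node cardinality:
  R → 6
  γ[g; SUM(h)→d](R) → 5
  σ[g<=4](γ[g; SUM(h)→d](R)) → 1
  π[d](σ[g<=4](γ[g; SUM(h)→d](R))) → 1

|E| = 1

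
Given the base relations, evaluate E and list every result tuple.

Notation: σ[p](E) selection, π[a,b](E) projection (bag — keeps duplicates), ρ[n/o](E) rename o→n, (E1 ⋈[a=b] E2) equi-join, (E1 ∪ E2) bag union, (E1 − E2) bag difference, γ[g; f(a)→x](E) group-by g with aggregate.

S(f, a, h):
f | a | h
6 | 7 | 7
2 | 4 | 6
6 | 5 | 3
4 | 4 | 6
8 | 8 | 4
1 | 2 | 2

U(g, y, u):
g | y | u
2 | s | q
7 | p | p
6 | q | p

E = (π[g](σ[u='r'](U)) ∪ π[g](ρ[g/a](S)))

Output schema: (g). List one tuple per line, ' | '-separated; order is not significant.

Per-node cardinality:
  U → 3
  σ[u='r'](U) → 0
  π[g](σ[u='r'](U)) → 0
  S → 6
  ρ[g/a](S) → 6
  π[g](ρ[g/a](S)) → 6
  (π[g](σ[u='r'](U)) ∪ π[g](ρ[g/a](S))) → 6

== RESULT ==
g
2
4
4
5
7
8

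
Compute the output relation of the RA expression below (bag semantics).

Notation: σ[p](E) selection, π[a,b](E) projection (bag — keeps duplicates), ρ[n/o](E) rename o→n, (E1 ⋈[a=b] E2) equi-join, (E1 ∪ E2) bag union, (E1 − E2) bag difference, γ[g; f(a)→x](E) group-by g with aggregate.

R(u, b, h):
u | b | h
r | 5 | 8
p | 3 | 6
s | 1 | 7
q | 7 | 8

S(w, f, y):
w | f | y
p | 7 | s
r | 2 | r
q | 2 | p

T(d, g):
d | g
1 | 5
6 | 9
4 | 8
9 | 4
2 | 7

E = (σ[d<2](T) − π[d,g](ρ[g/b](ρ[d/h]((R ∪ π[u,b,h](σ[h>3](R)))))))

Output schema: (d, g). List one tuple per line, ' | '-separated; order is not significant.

Row counts bottom-up:
  T → 5
  σ[d<2](T) → 1
  R → 4
  R → 4
  σ[h>3](R) → 4
  π[u,b,h](σ[h>3](R)) → 4
  (R ∪ π[u,b,h](σ[h>3](R))) → 8
  ρ[d/h]((R ∪ π[u,b,h](σ[h>3](R)))) → 8
  ρ[g/b](ρ[d/h]((R ∪ π[u,b,h](σ[h>3](R))))) → 8
  π[d,g](ρ[g/b](ρ[d/h]((R ∪ π[u,b,h](σ[h>3](R)))))) → 8
  (σ[d<2](T) − π[d,g](ρ[g/b](ρ[d/h]((R ∪ π[u,b,h](σ[h>3](R))))))) → 1

== RESULT ==
d | g
1 | 5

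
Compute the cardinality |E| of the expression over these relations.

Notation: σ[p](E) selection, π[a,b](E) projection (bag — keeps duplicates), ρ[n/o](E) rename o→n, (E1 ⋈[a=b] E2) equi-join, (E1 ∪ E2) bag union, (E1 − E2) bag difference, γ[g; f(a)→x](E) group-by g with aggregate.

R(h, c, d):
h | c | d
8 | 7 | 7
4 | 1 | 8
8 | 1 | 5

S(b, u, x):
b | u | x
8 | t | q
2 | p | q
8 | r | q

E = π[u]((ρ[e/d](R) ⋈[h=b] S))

Subexpression sizes:
  R → 3
  ρ[e/d](R) → 3
  S → 3
  (ρ[e/d](R) ⋈[h=b] S) → 4
  π[u]((ρ[e/d](R) ⋈[h=b] S)) → 4

|E| = 4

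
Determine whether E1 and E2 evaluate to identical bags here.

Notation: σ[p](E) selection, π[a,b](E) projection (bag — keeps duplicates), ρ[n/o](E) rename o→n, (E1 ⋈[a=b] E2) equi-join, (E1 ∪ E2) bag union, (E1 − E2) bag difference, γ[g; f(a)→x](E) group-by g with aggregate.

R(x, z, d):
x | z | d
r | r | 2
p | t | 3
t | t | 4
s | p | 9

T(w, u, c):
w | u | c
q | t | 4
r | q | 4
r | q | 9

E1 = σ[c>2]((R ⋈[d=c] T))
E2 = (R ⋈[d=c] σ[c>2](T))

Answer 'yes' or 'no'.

E1 subexpression sizes:
  R → 4
  T → 3
  (R ⋈[d=c] T) → 3
  σ[c>2]((R ⋈[d=c] T)) → 3
E2 subexpression sizes:
  R → 4
  T → 3
  σ[c>2](T) → 3
  (R ⋈[d=c] σ[c>2](T)) → 3

E1 and E2 produce the same multiset:
x | z | d | w | u | c
s | p | 9 | r | q | 9
t | t | 4 | q | t | 4
t | t | 4 | r | q | 4

yes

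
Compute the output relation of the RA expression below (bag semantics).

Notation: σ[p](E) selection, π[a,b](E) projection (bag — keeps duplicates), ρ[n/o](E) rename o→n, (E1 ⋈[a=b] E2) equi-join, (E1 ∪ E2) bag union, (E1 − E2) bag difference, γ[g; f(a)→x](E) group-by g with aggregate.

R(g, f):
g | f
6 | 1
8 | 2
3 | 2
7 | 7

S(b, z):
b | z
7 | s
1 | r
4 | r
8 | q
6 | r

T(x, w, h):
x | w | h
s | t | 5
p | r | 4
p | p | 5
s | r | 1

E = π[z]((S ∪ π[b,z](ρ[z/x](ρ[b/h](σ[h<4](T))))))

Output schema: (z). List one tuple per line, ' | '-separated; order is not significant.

Stepwise |·|:
  S → 5
  T → 4
  σ[h<4](T) → 1
  ρ[b/h](σ[h<4](T)) → 1
  ρ[z/x](ρ[b/h](σ[h<4](T))) → 1
  π[b,z](ρ[z/x](ρ[b/h](σ[h<4](T)))) → 1
  (S ∪ π[b,z](ρ[z/x](ρ[b/h](σ[h<4](T))))) → 6
  π[z]((S ∪ π[b,z](ρ[z/x](ρ[b/h](σ[h<4](T)))))) → 6

== RESULT ==
z
q
r
r
r
s
s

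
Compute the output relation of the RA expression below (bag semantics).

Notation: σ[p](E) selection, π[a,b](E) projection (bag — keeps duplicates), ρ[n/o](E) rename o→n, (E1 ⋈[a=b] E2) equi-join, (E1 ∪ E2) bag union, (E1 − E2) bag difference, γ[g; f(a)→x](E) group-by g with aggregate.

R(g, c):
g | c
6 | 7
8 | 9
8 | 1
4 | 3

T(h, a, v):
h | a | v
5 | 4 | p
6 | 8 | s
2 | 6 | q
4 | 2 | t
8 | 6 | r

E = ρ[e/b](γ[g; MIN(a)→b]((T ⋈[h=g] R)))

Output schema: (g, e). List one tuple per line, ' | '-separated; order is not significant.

Subexpression sizes:
  T → 5
  R → 4
  (T ⋈[h=g] R) → 4
  γ[g; MIN(a)→b]((T ⋈[h=g] R)) → 3
  ρ[e/b](γ[g; MIN(a)→b]((T ⋈[h=g] R))) → 3

== RESULT ==
g | e
4 | 2
6 | 8
8 | 6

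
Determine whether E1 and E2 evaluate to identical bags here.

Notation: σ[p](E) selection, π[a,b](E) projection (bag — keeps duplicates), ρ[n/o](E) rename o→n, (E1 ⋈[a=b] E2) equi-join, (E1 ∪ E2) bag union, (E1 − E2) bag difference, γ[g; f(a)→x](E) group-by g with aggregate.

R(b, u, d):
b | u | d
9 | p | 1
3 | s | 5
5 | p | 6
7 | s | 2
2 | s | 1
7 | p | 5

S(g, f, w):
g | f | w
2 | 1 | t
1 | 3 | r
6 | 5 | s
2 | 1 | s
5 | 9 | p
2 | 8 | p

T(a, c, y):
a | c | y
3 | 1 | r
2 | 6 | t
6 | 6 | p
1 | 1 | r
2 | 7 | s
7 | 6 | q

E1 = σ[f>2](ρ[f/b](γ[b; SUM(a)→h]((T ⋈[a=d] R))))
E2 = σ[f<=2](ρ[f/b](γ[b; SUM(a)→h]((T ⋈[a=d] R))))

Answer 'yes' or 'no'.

E1 subexpression sizes:
  T → 6
  R → 6
  (T ⋈[a=d] R) → 5
  γ[b; SUM(a)→h]((T ⋈[a=d] R)) → 4
  ρ[f/b](γ[b; SUM(a)→h]((T ⋈[a=d] R))) → 4
  σ[f>2](ρ[f/b](γ[b; SUM(a)→h]((T ⋈[a=d] R)))) → 3
E2 subexpression sizes:
  T → 6
  R → 6
  (T ⋈[a=d] R) → 5
  γ[b; SUM(a)→h]((T ⋈[a=d] R)) → 4
  ρ[f/b](γ[b; SUM(a)→h]((T ⋈[a=d] R))) → 4
  σ[f<=2](ρ[f/b](γ[b; SUM(a)→h]((T ⋈[a=d] R)))) → 1

E1 result:
f | h
5 | 6
7 | 4
9 | 1
E2 result:
f | h
2 | 1
Witness: (7, 4) appears 1× in E1 but 0× in E2.

no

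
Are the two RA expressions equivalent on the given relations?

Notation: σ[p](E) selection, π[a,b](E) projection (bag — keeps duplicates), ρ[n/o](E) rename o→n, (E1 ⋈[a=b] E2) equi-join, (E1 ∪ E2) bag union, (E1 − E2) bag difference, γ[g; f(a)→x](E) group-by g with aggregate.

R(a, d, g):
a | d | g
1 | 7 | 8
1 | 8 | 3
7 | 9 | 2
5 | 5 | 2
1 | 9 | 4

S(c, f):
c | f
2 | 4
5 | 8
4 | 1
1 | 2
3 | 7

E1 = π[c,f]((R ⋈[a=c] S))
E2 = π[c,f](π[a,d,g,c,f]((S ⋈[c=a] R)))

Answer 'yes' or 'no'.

E1 stepwise |·|:
  R → 5
  S → 5
  (R ⋈[a=c] S) → 4
  π[c,f]((R ⋈[a=c] S)) → 4
E2 stepwise |·|:
  S → 5
  R → 5
  (S ⋈[c=a] R) → 4
  π[a,d,g,c,f]((S ⋈[c=a] R)) → 4
  π[c,f](π[a,d,g,c,f]((S ⋈[c=a] R))) → 4

E1 and E2 produce the same multiset:
c | f
1 | 2
1 | 2
1 | 2
5 | 8

yes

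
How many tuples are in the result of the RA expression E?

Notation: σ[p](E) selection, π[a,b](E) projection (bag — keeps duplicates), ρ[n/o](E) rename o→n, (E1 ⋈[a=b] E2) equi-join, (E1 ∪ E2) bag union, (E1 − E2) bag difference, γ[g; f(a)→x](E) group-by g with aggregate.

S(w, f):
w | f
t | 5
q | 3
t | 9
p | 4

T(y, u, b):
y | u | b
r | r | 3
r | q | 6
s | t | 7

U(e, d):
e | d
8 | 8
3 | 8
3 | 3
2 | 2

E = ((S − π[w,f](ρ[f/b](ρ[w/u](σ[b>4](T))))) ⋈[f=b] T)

Subexpression sizes:
  S → 4
  T → 3
  σ[b>4](T) → 2
  ρ[w/u](σ[b>4](T)) → 2
  ρ[f/b](ρ[w/u](σ[b>4](T))) → 2
  π[w,f](ρ[f/b](ρ[w/u](σ[b>4](T)))) → 2
  (S − π[w,f](ρ[f/b](ρ[w/u](σ[b>4](T))))) → 4
  T → 3
  ((S − π[w,f](ρ[f/b](ρ[w/u](σ[b>4](T))))) ⋈[f=b] T) → 1

|E| = 1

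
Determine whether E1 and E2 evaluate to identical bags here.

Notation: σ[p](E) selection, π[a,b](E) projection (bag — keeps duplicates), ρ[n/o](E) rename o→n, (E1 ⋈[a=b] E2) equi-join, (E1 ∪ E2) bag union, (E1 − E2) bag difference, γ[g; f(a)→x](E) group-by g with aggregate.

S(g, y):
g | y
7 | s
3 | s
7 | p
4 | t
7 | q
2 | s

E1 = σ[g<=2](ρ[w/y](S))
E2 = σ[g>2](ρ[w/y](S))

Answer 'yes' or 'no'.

E1 per-node cardinality:
  S → 6
  ρ[w/y](S) → 6
  σ[g<=2](ρ[w/y](S)) → 1
E2 per-node cardinality:
  S → 6
  ρ[w/y](S) → 6
  σ[g>2](ρ[w/y](S)) → 5

E1 result:
g | w
2 | s
E2 result:
g | w
3 | s
4 | t
7 | p
7 | q
7 | s
Witness: (4, 't') appears 0× in E1 but 1× in E2.

no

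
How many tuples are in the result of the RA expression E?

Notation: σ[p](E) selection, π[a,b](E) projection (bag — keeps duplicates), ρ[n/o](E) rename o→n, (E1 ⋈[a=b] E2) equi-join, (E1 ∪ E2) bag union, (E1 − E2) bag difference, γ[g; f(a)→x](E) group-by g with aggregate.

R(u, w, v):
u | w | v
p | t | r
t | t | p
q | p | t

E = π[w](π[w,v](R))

Per-node cardinality:
  R → 3
  π[w,v](R) → 3
  π[w](π[w,v](R)) → 3

|E| = 3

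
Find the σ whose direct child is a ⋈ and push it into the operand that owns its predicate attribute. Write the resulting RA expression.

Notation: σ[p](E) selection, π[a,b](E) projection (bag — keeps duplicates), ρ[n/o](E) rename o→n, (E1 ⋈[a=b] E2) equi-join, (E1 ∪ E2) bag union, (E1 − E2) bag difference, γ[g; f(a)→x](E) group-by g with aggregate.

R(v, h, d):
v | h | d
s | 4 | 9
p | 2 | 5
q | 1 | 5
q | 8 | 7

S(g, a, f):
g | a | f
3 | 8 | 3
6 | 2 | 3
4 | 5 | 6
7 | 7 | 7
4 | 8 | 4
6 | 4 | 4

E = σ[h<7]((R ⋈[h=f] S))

σ filters on h, owned by the left side.
E' = (σ[h<7](R) ⋈[h=f] S)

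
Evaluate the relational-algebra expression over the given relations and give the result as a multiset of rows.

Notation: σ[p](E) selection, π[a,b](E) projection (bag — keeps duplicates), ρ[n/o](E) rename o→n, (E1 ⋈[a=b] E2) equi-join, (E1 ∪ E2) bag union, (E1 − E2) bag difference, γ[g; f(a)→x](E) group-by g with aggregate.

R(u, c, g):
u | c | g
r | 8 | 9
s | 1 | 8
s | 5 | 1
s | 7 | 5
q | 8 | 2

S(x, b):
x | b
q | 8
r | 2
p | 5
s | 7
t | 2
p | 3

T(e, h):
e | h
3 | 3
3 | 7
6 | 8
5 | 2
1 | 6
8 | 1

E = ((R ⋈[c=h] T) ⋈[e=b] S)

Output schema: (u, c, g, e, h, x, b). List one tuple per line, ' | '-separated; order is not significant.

Subexpression sizes:
  R → 5
  T → 6
  (R ⋈[c=h] T) → 4
  S → 6
  ((R ⋈[c=h] T) ⋈[e=b] S) → 2

== RESULT ==
u | c | g | e | h | x | b
s | 1 | 8 | 8 | 1 | q | 8
s | 7 | 5 | 3 | 7 | p | 3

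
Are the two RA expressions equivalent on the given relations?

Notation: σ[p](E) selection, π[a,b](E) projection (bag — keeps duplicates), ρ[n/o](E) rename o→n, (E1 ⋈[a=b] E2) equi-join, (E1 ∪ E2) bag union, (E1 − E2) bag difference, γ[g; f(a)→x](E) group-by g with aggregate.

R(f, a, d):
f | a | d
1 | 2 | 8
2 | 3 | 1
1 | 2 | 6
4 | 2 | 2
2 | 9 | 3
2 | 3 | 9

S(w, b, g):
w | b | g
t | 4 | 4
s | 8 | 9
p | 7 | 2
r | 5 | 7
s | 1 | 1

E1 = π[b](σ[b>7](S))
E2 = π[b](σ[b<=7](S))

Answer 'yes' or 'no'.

E1 row counts bottom-up:
  S → 5
  σ[b>7](S) → 1
  π[b](σ[b>7](S)) → 1
E2 row counts bottom-up:
  S → 5
  σ[b<=7](S) → 4
  π[b](σ[b<=7](S)) → 4

E1 result:
b
8
E2 result:
b
1
4
5
7
Witness: (1,) appears 0× in E1 but 1× in E2.

no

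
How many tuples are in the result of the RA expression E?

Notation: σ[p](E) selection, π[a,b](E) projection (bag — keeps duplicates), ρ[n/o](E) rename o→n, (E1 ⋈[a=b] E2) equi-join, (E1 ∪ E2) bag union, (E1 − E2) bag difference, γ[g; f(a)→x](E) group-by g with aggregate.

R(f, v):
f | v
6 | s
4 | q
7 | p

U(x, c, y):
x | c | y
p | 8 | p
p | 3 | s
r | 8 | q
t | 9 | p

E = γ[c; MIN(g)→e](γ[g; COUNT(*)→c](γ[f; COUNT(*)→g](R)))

Stepwise |·|:
  R → 3
  γ[f; COUNT(*)→g](R) → 3
  γ[g; COUNT(*)→c](γ[f; COUNT(*)→g](R)) → 1
  γ[c; MIN(g)→e](γ[g; COUNT(*)→c](γ[f; COUNT(*)→g](R))) → 1

|E| = 1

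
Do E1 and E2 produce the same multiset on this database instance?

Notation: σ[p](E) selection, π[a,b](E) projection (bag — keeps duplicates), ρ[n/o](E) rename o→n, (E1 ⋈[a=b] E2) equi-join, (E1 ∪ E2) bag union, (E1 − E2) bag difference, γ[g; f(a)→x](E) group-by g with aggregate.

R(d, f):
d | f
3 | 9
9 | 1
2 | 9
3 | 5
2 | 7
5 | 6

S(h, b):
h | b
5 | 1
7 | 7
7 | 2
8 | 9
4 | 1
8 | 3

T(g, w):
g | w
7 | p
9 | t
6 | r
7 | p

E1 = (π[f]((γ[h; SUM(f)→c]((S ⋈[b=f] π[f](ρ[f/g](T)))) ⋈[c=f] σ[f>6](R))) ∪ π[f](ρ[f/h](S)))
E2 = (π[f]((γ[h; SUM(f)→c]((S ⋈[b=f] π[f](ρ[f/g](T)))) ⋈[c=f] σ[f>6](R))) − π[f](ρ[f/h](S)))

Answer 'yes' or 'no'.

E1 per-node cardinality:
  S → 6
  T → 4
  ρ[f/g](T) → 4
  π[f](ρ[f/g](T)) → 4
  (S ⋈[b=f] π[f](ρ[f/g](T))) → 3
  γ[h; SUM(f)→c]((S ⋈[b=f] π[f](ρ[f/g](T)))) → 2
  R → 6
  σ[f>6](R) → 3
  (γ[h; SUM(f)→c]((S ⋈[b=f] π[f](ρ[f/g](T)))) ⋈[c=f] σ[f>6](R)) → 2
  π[f]((γ[h; SUM(f)→c]((S ⋈[b=f] π[f](ρ[f/g](T)))) ⋈[c=f] σ[f>6](R))) → 2
  S → 6
  ρ[f/h](S) → 6
  π[f](ρ[f/h](S)) → 6
  (π[f]((γ[h; SUM(f)→c]((S ⋈[b=f] π[f](ρ[f/g](T)))) ⋈[c=f] σ[f>6](R))) ∪ π[f](ρ[f/h](S))) → 8
E2 per-node cardinality:
  S → 6
  T → 4
  ρ[f/g](T) → 4
  π[f](ρ[f/g](T)) → 4
  (S ⋈[b=f] π[f](ρ[f/g](T))) → 3
  γ[h; SUM(f)→c]((S ⋈[b=f] π[f](ρ[f/g](T)))) → 2
  R → 6
  σ[f>6](R) → 3
  (γ[h; SUM(f)→c]((S ⋈[b=f] π[f](ρ[f/g](T)))) ⋈[c=f] σ[f>6](R)) → 2
  π[f]((γ[h; SUM(f)→c]((S ⋈[b=f] π[f](ρ[f/g](T)))) ⋈[c=f] σ[f>6](R))) → 2
  S → 6
  ρ[f/h](S) → 6
  π[f](ρ[f/h](S)) → 6
  (π[f]((γ[h; SUM(f)→c]((S ⋈[b=f] π[f](ρ[f/g](T)))) ⋈[c=f] σ[f>6](R))) − π[f](ρ[f/h](S))) → 2

E1 result:
f
4
5
7
7
8
8
9
9
E2 result:
f
9
9
Witness: (7,) appears 2× in E1 but 0× in E2.

no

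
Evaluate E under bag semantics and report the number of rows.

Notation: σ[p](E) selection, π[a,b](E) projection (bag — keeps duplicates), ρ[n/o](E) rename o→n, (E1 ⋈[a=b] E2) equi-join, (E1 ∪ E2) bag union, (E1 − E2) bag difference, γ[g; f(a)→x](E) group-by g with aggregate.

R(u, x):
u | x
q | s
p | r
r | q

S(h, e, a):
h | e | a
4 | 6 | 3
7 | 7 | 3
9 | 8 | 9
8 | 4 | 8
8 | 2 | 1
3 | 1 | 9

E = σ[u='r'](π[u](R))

Subexpression sizes:
  R → 3
  π[u](R) → 3
  σ[u='r'](π[u](R)) → 1

|E| = 1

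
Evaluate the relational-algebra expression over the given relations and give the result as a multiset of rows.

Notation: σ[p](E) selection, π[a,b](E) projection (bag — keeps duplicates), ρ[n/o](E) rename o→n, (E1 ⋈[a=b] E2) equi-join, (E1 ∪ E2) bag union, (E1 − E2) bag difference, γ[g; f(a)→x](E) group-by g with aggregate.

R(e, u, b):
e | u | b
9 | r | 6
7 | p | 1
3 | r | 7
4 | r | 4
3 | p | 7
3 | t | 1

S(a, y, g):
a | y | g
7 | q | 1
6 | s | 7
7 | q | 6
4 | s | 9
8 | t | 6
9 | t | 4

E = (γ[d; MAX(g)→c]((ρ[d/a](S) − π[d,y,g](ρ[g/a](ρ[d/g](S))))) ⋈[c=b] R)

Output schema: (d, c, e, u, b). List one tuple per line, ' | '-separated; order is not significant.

Subexpression sizes:
  S → 6
  ρ[d/a](S) → 6
  S → 6
  ρ[d/g](S) → 6
  ρ[g/a](ρ[d/g](S)) → 6
  π[d,y,g](ρ[g/a](ρ[d/g](S))) → 6
  (ρ[d/a](S) − π[d,y,g](ρ[g/a](ρ[d/g](S)))) → 6
  γ[d; MAX(g)→c]((ρ[d/a](S) − π[d,y,g](ρ[g/a](ρ[d/g](S))))) → 5
  R → 6
  (γ[d; MAX(g)→c]((ρ[d/a](S) − π[d,y,g](ρ[g/a](ρ[d/g](S))))) ⋈[c=b] R) → 5

== RESULT ==
d | c | e | u | b
6 | 7 | 3 | p | 7
6 | 7 | 3 | r | 7
7 | 6 | 9 | r | 6
8 | 6 | 9 | r | 6
9 | 4 | 4 | r | 4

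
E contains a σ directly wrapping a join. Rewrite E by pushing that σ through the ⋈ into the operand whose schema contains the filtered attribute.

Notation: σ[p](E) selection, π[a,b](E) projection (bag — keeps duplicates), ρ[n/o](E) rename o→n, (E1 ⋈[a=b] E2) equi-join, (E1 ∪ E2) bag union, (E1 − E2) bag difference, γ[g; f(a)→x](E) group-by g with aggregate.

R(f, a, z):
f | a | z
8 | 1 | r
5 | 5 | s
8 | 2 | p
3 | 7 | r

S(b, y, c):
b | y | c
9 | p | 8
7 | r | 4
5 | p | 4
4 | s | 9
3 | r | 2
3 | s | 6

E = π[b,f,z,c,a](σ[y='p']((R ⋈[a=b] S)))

σ filters on y, owned by the right side.
E' = π[b,f,z,c,a]((R ⋈[a=b] σ[y='p'](S)))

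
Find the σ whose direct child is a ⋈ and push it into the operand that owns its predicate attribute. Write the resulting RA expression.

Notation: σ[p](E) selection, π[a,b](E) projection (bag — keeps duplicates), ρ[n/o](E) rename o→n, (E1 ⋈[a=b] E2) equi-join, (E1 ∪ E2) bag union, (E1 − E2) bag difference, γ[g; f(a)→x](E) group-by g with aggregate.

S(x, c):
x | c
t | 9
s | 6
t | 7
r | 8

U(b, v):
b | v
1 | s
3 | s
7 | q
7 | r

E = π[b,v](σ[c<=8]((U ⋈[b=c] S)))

σ filters on c, owned by the right side.
E' = π[b,v]((U ⋈[b=c] σ[c<=8](S)))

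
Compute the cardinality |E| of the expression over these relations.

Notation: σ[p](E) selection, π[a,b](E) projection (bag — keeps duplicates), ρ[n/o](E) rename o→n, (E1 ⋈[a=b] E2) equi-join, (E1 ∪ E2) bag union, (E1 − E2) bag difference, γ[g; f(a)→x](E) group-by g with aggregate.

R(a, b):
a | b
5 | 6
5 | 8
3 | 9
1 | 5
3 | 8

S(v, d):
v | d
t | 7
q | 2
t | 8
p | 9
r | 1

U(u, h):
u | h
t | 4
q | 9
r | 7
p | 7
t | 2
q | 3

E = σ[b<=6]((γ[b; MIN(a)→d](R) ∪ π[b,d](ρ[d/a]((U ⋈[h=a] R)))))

Row counts bottom-up:
  R → 5
  γ[b; MIN(a)→d](R) → 4
  U → 6
  R → 5
  (U ⋈[h=a] R) → 2
  ρ[d/a]((U ⋈[h=a] R)) → 2
  π[b,d](ρ[d/a]((U ⋈[h=a] R))) → 2
  (γ[b; MIN(a)→d](R) ∪ π[b,d](ρ[d/a]((U ⋈[h=a] R)))) → 6
  σ[b<=6]((γ[b; MIN(a)→d](R) ∪ π[b,d](ρ[d/a]((U ⋈[h=a] R))))) → 2

|E| = 2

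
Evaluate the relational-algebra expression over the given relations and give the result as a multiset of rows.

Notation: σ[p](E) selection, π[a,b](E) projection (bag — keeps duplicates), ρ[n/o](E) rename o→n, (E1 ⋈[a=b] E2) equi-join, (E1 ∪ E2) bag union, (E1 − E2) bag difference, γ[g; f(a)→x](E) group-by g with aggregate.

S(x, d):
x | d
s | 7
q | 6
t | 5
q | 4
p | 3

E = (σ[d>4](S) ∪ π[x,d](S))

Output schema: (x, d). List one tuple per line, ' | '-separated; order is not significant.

Row counts bottom-up:
  S → 5
  σ[d>4](S) → 3
  S → 5
  π[x,d](S) → 5
  (σ[d>4](S) ∪ π[x,d](S)) → 8

== RESULT ==
x | d
p | 3
q | 4
q | 6
q | 6
s | 7
s | 7
t | 5
t | 5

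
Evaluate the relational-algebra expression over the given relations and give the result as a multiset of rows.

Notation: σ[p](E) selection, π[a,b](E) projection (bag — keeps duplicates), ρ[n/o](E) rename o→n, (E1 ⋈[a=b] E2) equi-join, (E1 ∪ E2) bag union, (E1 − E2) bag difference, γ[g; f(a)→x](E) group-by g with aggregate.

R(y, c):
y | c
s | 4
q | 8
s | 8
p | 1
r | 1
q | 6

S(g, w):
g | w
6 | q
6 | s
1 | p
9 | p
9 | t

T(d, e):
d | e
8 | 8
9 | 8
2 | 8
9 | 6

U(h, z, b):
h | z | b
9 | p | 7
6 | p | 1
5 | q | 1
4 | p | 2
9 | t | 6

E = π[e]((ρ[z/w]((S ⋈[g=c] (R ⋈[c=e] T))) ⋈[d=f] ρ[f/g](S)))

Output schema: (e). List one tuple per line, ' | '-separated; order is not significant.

Subexpression sizes:
  S → 5
  R → 6
  T → 4
  (R ⋈[c=e] T) → 7
  (S ⋈[g=c] (R ⋈[c=e] T)) → 2
  ρ[z/w]((S ⋈[g=c] (R ⋈[c=e] T))) → 2
  S → 5
  ρ[f/g](S) → 5
  (ρ[z/w]((S ⋈[g=c] (R ⋈[c=e] T))) ⋈[d=f] ρ[f/g](S)) → 4
  π[e]((ρ[z/w]((S ⋈[g=c] (R ⋈[c=e] T))) ⋈[d=f] ρ[f/g](S))) → 4

== RESULT ==
e
6
6
6
6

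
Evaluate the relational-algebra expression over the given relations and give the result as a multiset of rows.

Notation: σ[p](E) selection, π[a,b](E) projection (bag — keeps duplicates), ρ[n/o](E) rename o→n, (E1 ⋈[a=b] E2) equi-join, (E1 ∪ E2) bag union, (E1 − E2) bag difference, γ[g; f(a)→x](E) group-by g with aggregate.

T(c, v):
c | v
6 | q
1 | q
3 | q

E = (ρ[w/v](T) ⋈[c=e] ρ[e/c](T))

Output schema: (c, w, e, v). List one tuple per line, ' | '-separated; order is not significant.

Subexpression sizes:
  T → 3
  ρ[w/v](T) → 3
  T → 3
  ρ[e/c](T) → 3
  (ρ[w/v](T) ⋈[c=e] ρ[e/c](T)) → 3

== RESULT ==
c | w | e | v
1 | q | 1 | q
3 | q | 3 | q
6 | q | 6 | q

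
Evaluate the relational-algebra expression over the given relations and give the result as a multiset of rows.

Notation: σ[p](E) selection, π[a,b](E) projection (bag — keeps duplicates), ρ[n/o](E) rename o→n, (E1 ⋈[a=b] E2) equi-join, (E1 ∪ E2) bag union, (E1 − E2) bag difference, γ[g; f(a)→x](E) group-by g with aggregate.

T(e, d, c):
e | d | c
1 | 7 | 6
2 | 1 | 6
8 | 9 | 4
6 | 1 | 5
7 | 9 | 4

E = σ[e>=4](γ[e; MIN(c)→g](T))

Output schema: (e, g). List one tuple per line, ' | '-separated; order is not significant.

Stepwise |·|:
  T → 5
  γ[e; MIN(c)→g](T) → 5
  σ[e>=4](γ[e; MIN(c)→g](T)) → 3

== RESULT ==
e | g
6 | 5
7 | 4
8 | 4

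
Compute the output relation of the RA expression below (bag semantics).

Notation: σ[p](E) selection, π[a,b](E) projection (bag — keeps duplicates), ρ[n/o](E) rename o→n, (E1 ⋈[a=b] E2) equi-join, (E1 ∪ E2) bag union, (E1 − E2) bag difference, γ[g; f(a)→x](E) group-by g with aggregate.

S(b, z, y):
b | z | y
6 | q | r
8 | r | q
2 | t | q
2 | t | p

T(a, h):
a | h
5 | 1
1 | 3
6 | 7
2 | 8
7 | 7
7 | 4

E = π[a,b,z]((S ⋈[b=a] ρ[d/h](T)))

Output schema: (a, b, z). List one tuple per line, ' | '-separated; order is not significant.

Stepwise |·|:
  S → 4
  T → 6
  ρ[d/h](T) → 6
  (S ⋈[b=a] ρ[d/h](T)) → 3
  π[a,b,z]((S ⋈[b=a] ρ[d/h](T))) → 3

== RESULT ==
a | b | z
2 | 2 | t
2 | 2 | t
6 | 6 | q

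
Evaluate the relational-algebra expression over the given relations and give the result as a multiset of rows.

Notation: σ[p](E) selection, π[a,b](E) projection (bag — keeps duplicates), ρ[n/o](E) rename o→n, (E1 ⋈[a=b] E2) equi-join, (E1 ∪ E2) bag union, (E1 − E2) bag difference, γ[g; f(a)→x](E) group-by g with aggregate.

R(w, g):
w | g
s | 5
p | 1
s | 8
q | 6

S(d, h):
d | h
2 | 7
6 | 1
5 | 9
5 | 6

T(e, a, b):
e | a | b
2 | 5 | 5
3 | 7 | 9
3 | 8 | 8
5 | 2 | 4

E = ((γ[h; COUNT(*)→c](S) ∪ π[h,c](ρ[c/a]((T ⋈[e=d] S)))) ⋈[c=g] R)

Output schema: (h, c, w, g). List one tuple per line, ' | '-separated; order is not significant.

Subexpression sizes:
  S → 4
  γ[h; COUNT(*)→c](S) → 4
  T → 4
  S → 4
  (T ⋈[e=d] S) → 3
  ρ[c/a]((T ⋈[e=d] S)) → 3
  π[h,c](ρ[c/a]((T ⋈[e=d] S))) → 3
  (γ[h; COUNT(*)→c](S) ∪ π[h,c](ρ[c/a]((T ⋈[e=d] S)))) → 7
  R → 4
  ((γ[h; COUNT(*)→c](S) ∪ π[h,c](ρ[c/a]((T ⋈[e=d] S)))) ⋈[c=g] R) → 5

== RESULT ==
h | c | w | g
1 | 1 | p | 1
6 | 1 | p | 1
7 | 1 | p | 1
7 | 5 | s | 5
9 | 1 | p | 1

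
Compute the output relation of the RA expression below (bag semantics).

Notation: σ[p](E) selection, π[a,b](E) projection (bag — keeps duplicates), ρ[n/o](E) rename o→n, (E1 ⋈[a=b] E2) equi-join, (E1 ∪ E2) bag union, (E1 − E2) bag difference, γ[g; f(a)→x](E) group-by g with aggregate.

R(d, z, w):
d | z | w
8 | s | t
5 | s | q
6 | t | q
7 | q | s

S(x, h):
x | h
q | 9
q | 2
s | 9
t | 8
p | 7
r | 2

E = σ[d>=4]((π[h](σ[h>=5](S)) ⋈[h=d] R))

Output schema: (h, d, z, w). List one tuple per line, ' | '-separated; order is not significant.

Per-node cardinality:
  S → 6
  σ[h>=5](S) → 4
  π[h](σ[h>=5](S)) → 4
  R → 4
  (π[h](σ[h>=5](S)) ⋈[h=d] R) → 2
  σ[d>=4]((π[h](σ[h>=5](S)) ⋈[h=d] R)) → 2

== RESULT ==
h | d | z | w
7 | 7 | q | s
8 | 8 | s | t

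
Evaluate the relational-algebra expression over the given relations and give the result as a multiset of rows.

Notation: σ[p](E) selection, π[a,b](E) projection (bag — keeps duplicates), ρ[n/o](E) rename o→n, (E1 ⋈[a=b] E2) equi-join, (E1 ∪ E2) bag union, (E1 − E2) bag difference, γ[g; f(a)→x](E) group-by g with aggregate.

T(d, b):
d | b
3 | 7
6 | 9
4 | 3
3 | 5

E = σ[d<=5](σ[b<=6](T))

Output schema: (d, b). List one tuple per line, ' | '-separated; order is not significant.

Stepwise |·|:
  T → 4
  σ[b<=6](T) → 2
  σ[d<=5](σ[b<=6](T)) → 2

== RESULT ==
d | b
3 | 5
4 | 3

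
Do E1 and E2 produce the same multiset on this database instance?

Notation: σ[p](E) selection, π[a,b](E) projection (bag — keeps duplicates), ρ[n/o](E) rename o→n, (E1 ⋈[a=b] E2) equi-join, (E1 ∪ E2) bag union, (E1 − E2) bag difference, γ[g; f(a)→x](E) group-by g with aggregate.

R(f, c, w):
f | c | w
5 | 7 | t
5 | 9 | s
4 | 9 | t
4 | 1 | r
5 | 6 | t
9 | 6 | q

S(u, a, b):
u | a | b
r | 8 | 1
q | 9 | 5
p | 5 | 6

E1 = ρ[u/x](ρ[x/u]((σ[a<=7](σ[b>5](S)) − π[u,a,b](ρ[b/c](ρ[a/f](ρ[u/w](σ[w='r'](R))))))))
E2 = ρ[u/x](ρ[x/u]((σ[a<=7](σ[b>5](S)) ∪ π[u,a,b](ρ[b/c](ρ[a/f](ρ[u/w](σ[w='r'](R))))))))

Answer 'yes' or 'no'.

E1 per-node cardinality:
  S → 3
  σ[b>5](S) → 1
  σ[a<=7](σ[b>5](S)) → 1
  R → 6
  σ[w='r'](R) → 1
  ρ[u/w](σ[w='r'](R)) → 1
  ρ[a/f](ρ[u/w](σ[w='r'](R))) → 1
  ρ[b/c](ρ[a/f](ρ[u/w](σ[w='r'](R)))) → 1
  π[u,a,b](ρ[b/c](ρ[a/f](ρ[u/w](σ[w='r'](R))))) → 1
  (σ[a<=7](σ[b>5](S)) − π[u,a,b](ρ[b/c](ρ[a/f](ρ[u/w](σ[w='r'](R)))))) → 1
  ρ[x/u]((σ[a<=7](σ[b>5](S)) − π[u,a,b](ρ[b/c](ρ[a/f](ρ[u/w](σ[w='r'](R))))))) → 1
  ρ[u/x](ρ[x/u]((σ[a<=7](σ[b>5](S)) − π[u,a,b](ρ[b/c](ρ[a/f](ρ[u/w](σ[w='r'](R)))))))) → 1
E2 per-node cardinality:
  S → 3
  σ[b>5](S) → 1
  σ[a<=7](σ[b>5](S)) → 1
  R → 6
  σ[w='r'](R) → 1
  ρ[u/w](σ[w='r'](R)) → 1
  ρ[a/f](ρ[u/w](σ[w='r'](R))) → 1
  ρ[b/c](ρ[a/f](ρ[u/w](σ[w='r'](R)))) → 1
  π[u,a,b](ρ[b/c](ρ[a/f](ρ[u/w](σ[w='r'](R))))) → 1
  (σ[a<=7](σ[b>5](S)) ∪ π[u,a,b](ρ[b/c](ρ[a/f](ρ[u/w](σ[w='r'](R)))))) → 2
  ρ[x/u]((σ[a<=7](σ[b>5](S)) ∪ π[u,a,b](ρ[b/c](ρ[a/f](ρ[u/w](σ[w='r'](R))))))) → 2
  ρ[u/x](ρ[x/u]((σ[a<=7](σ[b>5](S)) ∪ π[u,a,b](ρ[b/c](ρ[a/f](ρ[u/w](σ[w='r'](R)))))))) → 2

E1 result:
u | a | b
p | 5 | 6
E2 result:
u | a | b
p | 5 | 6
r | 4 | 1
Witness: ('r', 4, 1) appears 0× in E1 but 1× in E2.

no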